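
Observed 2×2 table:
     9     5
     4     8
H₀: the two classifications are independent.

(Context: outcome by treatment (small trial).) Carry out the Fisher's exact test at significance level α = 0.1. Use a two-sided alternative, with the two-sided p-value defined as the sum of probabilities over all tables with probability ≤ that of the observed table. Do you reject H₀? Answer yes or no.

Margins: r₁=14, r₂=12, c₁=13, c₂=13, n=26
p_obs = C(14,9)·C(12,4)/C(26,13); sum pmf over tables with pmf ≤ p_obs
p-value (two-sided) = 0.23774
At α=0.1: p ≥ α → fail to reject H₀

reject H₀: no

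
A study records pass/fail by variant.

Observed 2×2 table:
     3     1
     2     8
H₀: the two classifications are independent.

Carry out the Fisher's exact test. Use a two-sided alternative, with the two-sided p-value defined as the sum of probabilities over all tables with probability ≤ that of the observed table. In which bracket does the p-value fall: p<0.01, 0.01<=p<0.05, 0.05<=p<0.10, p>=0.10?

Margins: r₁=4, r₂=10, c₁=5, c₂=9, n=14
p_obs = C(4,3)·C(10,2)/C(14,5); sum pmf over tables with pmf ≤ p_obs
p-value (two-sided) = 0.09491
→ bracket: 0.05<=p<0.10

p-value bracket: 0.05<=p<0.10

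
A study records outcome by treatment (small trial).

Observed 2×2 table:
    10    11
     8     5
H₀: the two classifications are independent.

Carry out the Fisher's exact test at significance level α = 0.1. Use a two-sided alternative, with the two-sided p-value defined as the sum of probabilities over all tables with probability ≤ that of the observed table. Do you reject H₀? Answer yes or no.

reject H₀: no

Margins: r₁=21, r₂=13, c₁=18, c₂=16, n=34
p_obs = C(21,10)·C(13,8)/C(34,18); sum pmf over tables with pmf ≤ p_obs
p-value (two-sided) = 0.49652
At α=0.1: p ≥ α → fail to reject H₀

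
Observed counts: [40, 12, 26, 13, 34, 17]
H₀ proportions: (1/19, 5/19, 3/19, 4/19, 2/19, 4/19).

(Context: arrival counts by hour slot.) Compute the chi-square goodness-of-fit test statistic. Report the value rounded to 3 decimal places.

test statistic = 198.747

n = 142; E_i = n·p_i = [7.47, 37.37, 22.42, 29.89, 14.95, 29.89]
χ² = (40−7.47)²/7.47 + (12−37.37)²/37.37 + (26−22.42)²/22.42 + (13−29.89)²/29.89 + (34−14.95)²/14.95 + (17−29.89)²/29.89 = 198.7467
df = 5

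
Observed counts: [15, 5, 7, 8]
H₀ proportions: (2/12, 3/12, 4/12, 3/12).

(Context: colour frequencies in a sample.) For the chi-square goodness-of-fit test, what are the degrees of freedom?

df = k − 1 = 4 − 1 = 3

degrees of freedom = 3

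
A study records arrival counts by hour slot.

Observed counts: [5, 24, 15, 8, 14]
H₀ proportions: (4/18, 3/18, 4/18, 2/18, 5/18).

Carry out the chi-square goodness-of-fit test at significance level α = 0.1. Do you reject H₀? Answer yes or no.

n = 66; E_i = n·p_i = [14.67, 11.00, 14.67, 7.33, 18.33]
χ² = (5−14.67)²/14.67 + (24−11.00)²/11.00 + (15−14.67)²/14.67 + (8−7.33)²/7.33 + (14−18.33)²/18.33 = 22.8273
df = 4
p-value (upper-tail) = 0.00014
At α=0.1: p < α → reject H₀

reject H₀: yes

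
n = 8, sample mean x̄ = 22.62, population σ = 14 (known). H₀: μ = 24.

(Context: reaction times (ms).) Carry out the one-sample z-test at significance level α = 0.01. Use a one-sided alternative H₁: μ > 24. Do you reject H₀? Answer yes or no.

reject H₀: no

SE = σ/√n = 14/√8 = 4.9497
z = (x̄−μ₀)/SE = (22.62−24)/4.9497 = -0.2788
p-value (one-sided, H₁ greater) = 0.60980
At α=0.01: p ≥ α → fail to reject H₀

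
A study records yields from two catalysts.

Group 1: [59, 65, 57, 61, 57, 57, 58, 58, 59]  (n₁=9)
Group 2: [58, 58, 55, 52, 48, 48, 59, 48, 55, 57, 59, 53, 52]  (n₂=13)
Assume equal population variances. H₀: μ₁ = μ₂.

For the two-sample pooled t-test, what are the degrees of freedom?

degrees of freedom = 20

df = n₁ + n₂ − 2 = 9 + 13 − 2 = 20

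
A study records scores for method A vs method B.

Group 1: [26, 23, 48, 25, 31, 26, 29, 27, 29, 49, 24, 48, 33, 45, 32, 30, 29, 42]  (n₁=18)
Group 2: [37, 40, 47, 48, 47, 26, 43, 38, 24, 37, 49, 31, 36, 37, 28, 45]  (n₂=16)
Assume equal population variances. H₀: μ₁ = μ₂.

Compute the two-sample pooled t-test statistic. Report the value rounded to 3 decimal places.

test statistic = -1.775

x̄₁=33.111, s₁=8.983, n₁=18
x̄₂=38.312, s₂=7.981, n₂=16
s_p² = [17·8.983² + 15·7.981²]/32 = 72.7255
SE = √(s_p²·(1/18+1/16)) = 2.9301
t = (33.111−38.312)/2.9301 = -1.7751
df = 32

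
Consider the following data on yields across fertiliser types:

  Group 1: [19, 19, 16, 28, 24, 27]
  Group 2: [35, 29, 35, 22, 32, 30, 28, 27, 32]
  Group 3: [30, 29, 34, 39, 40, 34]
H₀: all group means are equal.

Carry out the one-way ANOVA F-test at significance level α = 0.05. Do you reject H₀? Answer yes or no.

reject H₀: yes

Group means [22.17, 30.00, 34.33], grand mean 29.000
SSB = Σnᵢ(x̄ᵢ−x̄)² = 459.833; SSW = ΣΣ(x−x̄ᵢ)² = 356.167
MSB = 459.833/2 = 229.9167; MSW = 356.167/18 = 19.7870
F = MSB/MSW = 11.6196
df = (2, 18)
p-value (upper-tail) = 0.00058
At α=0.05: p < α → reject H₀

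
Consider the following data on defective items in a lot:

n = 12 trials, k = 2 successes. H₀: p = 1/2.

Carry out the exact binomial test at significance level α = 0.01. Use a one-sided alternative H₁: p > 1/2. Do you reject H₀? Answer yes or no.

reject H₀: no

Exact binomial: n=12, k=2, p₀=1/2=0.5000
P(X≥2) from Σ C(n,i)·p₀^i·(1−p₀)^(n−i)
p-value (one-sided, H₁ greater) = 0.99683
At α=0.01: p ≥ α → fail to reject H₀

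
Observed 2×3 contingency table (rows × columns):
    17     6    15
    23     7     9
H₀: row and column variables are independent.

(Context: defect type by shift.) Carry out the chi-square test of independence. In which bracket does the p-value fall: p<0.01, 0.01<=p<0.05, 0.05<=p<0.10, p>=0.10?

Row totals [38, 39], col totals [40, 13, 24], n=77
χ² = (17−19.74)²/19.74 + (6−6.42)²/6.42 + (15−11.84)²/11.84 + (23−20.26)²/20.26 + (7−6.58)²/6.58 + (9−12.16)²/12.16 = 2.4644
df = 2
p-value (upper-tail) = 0.29166
→ bracket: p>=0.10

p-value bracket: p>=0.10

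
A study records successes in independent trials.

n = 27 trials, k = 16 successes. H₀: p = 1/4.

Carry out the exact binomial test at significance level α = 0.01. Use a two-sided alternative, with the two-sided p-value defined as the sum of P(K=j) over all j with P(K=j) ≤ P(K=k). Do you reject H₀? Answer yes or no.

Exact binomial: n=27, k=16, p₀=1/4=0.2500
P(X=j) = C(n,j)·p₀^j·(1−p₀)^(n−j); p = Σ P(X=j) over j with P(X=j) ≤ P(X=16)
p-value (two-sided) = 0.00016
At α=0.01: p < α → reject H₀

reject H₀: yes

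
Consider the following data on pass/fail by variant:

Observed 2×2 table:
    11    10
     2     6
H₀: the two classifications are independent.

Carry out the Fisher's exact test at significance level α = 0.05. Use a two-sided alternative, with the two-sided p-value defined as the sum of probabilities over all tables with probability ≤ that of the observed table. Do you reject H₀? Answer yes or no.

reject H₀: no

Margins: r₁=21, r₂=8, c₁=13, c₂=16, n=29
p_obs = C(21,11)·C(8,2)/C(29,13); sum pmf over tables with pmf ≤ p_obs
p-value (two-sided) = 0.23785
At α=0.05: p ≥ α → fail to reject H₀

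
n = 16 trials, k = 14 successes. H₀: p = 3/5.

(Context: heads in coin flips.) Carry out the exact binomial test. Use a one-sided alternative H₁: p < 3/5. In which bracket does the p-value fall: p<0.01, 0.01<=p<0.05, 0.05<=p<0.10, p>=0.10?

p-value bracket: p>=0.10

Exact binomial: n=16, k=14, p₀=3/5=0.6000
P(X≤14) from Σ C(n,i)·p₀^i·(1−p₀)^(n−i)
p-value (one-sided, H₁ less) = 0.99671
→ bracket: p>=0.10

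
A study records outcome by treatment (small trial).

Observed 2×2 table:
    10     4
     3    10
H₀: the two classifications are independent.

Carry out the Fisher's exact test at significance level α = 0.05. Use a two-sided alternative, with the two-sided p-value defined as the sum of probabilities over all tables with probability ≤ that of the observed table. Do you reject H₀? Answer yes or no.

Margins: r₁=14, r₂=13, c₁=13, c₂=14, n=27
p_obs = C(14,10)·C(13,3)/C(27,13); sum pmf over tables with pmf ≤ p_obs
p-value (two-sided) = 0.02130
At α=0.05: p < α → reject H₀

reject H₀: yes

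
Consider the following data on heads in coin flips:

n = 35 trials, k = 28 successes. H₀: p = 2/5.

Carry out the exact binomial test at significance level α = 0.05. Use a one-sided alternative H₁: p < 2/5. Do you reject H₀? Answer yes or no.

reject H₀: no

Exact binomial: n=35, k=28, p₀=2/5=0.4000
P(X≤28) from Σ C(n,i)·p₀^i·(1−p₀)^(n−i)
p-value (one-sided, H₁ less) = 1.00000
At α=0.05: p ≥ α → fail to reject H₀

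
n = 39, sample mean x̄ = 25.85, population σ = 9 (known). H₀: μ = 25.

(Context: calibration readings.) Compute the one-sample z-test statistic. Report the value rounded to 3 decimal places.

SE = σ/√n = 9/√39 = 1.4412
z = (x̄−μ₀)/SE = (25.85−25)/1.4412 = 0.5898

test statistic = 0.590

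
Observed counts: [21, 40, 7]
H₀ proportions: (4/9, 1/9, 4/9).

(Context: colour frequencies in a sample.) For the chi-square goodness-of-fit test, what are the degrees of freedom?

df = k − 1 = 3 − 1 = 2

degrees of freedom = 2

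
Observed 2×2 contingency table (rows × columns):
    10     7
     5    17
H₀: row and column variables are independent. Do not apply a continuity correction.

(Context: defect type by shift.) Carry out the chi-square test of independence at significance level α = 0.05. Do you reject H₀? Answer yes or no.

reject H₀: yes

Row totals [17, 22], col totals [15, 24], n=39
χ² = (10−6.54)²/6.54 + (7−10.46)²/10.46 + (5−8.46)²/8.46 + (17−13.54)²/13.54 = 5.2791
df = 1
p-value (upper-tail) = 0.02158
At α=0.05: p < α → reject H₀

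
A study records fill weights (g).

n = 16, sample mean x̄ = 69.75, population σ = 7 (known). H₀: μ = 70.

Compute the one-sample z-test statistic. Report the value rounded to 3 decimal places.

test statistic = -0.143

SE = σ/√n = 7/√16 = 1.7500
z = (x̄−μ₀)/SE = (69.75−70)/1.7500 = -0.1429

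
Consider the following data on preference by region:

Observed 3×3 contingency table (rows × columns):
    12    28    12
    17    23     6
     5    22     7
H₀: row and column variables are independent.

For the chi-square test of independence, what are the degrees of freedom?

degrees of freedom = 4

df = (r−1)(c−1) = (3−1)·(3−1) = 4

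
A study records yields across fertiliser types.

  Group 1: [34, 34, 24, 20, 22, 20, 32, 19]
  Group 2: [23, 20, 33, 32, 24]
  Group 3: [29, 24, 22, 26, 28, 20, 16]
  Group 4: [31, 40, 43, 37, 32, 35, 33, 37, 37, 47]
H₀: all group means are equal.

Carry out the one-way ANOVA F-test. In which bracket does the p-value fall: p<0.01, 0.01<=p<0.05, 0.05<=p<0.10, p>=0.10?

Group means [25.62, 26.40, 23.57, 37.20], grand mean 29.133
SSB = Σnᵢ(x̄ᵢ−x̄)² = 1003.077; SSW = ΣΣ(x−x̄ᵢ)² = 790.389
MSB = 1003.077/3 = 334.3591; MSW = 790.389/26 = 30.3996
F = MSB/MSW = 10.9988
df = (3, 26)
p-value (upper-tail) = 0.00008
→ bracket: p<0.01

p-value bracket: p<0.01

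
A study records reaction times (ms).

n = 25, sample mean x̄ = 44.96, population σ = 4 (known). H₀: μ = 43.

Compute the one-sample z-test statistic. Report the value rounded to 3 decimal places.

test statistic = 2.450

SE = σ/√n = 4/√25 = 0.8000
z = (x̄−μ₀)/SE = (44.96−43)/0.8000 = 2.4500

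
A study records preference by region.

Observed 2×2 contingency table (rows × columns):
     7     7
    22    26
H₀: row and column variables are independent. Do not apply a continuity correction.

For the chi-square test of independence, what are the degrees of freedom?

degrees of freedom = 1

df = (r−1)(c−1) = (2−1)·(2−1) = 1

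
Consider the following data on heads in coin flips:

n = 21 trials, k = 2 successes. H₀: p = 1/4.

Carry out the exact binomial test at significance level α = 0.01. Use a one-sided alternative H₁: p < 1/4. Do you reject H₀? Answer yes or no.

reject H₀: no

Exact binomial: n=21, k=2, p₀=1/4=0.2500
P(X≤2) from Σ C(n,i)·p₀^i·(1−p₀)^(n−i)
p-value (one-sided, H₁ less) = 0.07452
At α=0.01: p ≥ α → fail to reject H₀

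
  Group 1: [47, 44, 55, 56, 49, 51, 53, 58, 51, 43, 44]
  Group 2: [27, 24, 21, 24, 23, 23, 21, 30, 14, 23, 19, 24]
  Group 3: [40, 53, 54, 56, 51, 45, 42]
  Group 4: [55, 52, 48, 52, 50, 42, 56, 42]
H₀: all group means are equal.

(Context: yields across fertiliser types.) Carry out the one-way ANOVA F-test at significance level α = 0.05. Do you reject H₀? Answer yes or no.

Group means [50.09, 22.75, 48.71, 49.62], grand mean 41.105
SSB = Σnᵢ(x̄ᵢ−x̄)² = 5917.116; SSW = ΣΣ(x−x̄ᵢ)² = 878.463
MSB = 5917.116/3 = 1972.3721; MSW = 878.463/34 = 25.8371
F = MSB/MSW = 76.3386
df = (3, 34)
p-value (upper-tail) = 0.00000
At α=0.05: p < α → reject H₀

reject H₀: yes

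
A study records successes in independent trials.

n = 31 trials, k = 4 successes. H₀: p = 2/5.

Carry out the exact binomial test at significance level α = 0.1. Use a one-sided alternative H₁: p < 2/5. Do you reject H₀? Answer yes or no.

Exact binomial: n=31, k=4, p₀=2/5=0.4000
P(X≤4) from Σ C(n,i)·p₀^i·(1−p₀)^(n−i)
p-value (one-sided, H₁ less) = 0.00103
At α=0.1: p < α → reject H₀

reject H₀: yes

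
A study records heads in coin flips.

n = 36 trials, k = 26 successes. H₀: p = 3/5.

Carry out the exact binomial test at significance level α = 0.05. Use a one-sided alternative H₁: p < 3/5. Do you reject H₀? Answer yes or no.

Exact binomial: n=36, k=26, p₀=3/5=0.6000
P(X≤26) from Σ C(n,i)·p₀^i·(1−p₀)^(n−i)
p-value (one-sided, H₁ less) = 0.95510
At α=0.05: p ≥ α → fail to reject H₀

reject H₀: no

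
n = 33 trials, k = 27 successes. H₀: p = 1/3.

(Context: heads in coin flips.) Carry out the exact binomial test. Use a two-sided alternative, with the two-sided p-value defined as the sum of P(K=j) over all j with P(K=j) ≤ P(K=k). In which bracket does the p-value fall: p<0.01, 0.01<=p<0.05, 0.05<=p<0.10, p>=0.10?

Exact binomial: n=33, k=27, p₀=1/3=0.3333
P(X=j) = C(n,j)·p₀^j·(1−p₀)^(n−j); p = Σ P(X=j) over j with P(X=j) ≤ P(X=27)
p-value (two-sided) = 0.00000
→ bracket: p<0.01

p-value bracket: p<0.01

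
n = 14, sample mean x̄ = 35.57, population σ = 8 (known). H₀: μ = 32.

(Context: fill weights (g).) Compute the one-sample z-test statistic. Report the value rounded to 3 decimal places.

test statistic = 1.670

SE = σ/√n = 8/√14 = 2.1381
z = (x̄−μ₀)/SE = (35.57−32)/2.1381 = 1.6697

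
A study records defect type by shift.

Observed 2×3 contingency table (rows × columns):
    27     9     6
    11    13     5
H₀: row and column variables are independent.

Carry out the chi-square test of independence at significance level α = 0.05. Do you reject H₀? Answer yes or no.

reject H₀: no

Row totals [42, 29], col totals [38, 22, 11], n=71
χ² = (27−22.48)²/22.48 + (9−13.01)²/13.01 + (6−6.51)²/6.51 + (11−15.52)²/15.52 + (13−8.99)²/8.99 + (5−4.49)²/4.49 = 5.3542
df = 2
p-value (upper-tail) = 0.06876
At α=0.05: p ≥ α → fail to reject H₀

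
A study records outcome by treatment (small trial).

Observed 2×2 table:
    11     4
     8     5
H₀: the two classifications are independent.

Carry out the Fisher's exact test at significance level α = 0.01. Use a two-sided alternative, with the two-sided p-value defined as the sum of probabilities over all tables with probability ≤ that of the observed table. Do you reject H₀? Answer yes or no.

reject H₀: no

Margins: r₁=15, r₂=13, c₁=19, c₂=9, n=28
p_obs = C(15,11)·C(13,8)/C(28,19); sum pmf over tables with pmf ≤ p_obs
p-value (two-sided) = 0.68913
At α=0.01: p ≥ α → fail to reject H₀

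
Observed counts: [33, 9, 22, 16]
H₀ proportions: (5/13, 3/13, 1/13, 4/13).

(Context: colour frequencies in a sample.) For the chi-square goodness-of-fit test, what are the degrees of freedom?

degrees of freedom = 3

df = k − 1 = 4 − 1 = 3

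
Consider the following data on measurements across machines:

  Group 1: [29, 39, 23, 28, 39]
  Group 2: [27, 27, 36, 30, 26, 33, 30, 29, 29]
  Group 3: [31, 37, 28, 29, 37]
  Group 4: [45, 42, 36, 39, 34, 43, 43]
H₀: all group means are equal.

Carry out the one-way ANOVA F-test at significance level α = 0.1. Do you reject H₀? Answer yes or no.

Group means [31.60, 29.67, 32.40, 40.29], grand mean 33.423
SSB = Σnᵢ(x̄ᵢ−x̄)² = 478.518; SSW = ΣΣ(x−x̄ᵢ)² = 457.829
MSB = 478.518/3 = 159.5059; MSW = 457.829/22 = 20.8104
F = MSB/MSW = 7.6647
df = (3, 22)
p-value (upper-tail) = 0.00110
At α=0.1: p < α → reject H₀

reject H₀: yes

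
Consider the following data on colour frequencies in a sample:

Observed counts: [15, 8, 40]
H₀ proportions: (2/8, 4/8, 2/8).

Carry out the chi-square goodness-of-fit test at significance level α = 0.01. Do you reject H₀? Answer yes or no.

reject H₀: yes

n = 63; E_i = n·p_i = [15.75, 31.50, 15.75]
χ² = (15−15.75)²/15.75 + (8−31.50)²/31.50 + (40−15.75)²/15.75 = 54.9048
df = 2
p-value (upper-tail) = 0.00000
At α=0.01: p < α → reject H₀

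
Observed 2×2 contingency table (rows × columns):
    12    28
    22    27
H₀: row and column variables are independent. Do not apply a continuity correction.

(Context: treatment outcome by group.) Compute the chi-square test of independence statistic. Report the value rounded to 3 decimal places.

test statistic = 2.070

Row totals [40, 49], col totals [34, 55], n=89
χ² = (12−15.28)²/15.28 + (28−24.72)²/24.72 + (22−18.72)²/18.72 + (27−30.28)²/30.28 = 2.0704
df = 1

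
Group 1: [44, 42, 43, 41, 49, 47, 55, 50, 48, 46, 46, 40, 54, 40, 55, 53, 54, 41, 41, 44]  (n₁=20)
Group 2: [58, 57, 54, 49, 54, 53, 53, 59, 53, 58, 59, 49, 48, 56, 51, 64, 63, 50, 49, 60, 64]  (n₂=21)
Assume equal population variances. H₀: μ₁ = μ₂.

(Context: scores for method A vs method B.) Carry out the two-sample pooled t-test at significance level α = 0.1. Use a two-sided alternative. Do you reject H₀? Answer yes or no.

x̄₁=46.650, s₁=5.334, n₁=20
x̄₂=55.286, s₂=5.081, n₂=21
s_p² = [19·5.334² + 20·5.081²]/39 = 27.0984
SE = √(s_p²·(1/20+1/21)) = 1.6264
t = (46.650−55.286)/1.6264 = -5.3096
df = 39
p-value (two-sided) = 0.00000
At α=0.1: p < α → reject H₀

reject H₀: yes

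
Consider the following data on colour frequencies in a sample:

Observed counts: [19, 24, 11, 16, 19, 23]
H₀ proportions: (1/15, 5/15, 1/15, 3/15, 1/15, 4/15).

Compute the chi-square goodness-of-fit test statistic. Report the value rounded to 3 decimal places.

test statistic = 45.471

n = 112; E_i = n·p_i = [7.47, 37.33, 7.47, 22.40, 7.47, 29.87]
χ² = (19−7.47)²/7.47 + (24−37.33)²/37.33 + (11−7.47)²/7.47 + (16−22.40)²/22.40 + (19−7.47)²/7.47 + (23−29.87)²/29.87 = 45.4710
df = 5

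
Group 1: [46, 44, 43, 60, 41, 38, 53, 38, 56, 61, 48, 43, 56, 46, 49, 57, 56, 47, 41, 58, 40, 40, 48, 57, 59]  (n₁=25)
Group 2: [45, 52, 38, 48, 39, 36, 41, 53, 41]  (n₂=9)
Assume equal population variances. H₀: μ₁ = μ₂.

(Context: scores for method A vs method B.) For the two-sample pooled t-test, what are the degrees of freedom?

df = n₁ + n₂ − 2 = 25 + 9 − 2 = 32

degrees of freedom = 32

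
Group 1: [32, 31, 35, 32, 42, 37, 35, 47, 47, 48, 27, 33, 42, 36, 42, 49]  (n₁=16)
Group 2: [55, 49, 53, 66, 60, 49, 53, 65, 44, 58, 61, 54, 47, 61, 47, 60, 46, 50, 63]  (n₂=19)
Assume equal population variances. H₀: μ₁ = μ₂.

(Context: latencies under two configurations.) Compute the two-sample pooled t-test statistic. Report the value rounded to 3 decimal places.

x̄₁=38.438, s₁=6.918, n₁=16
x̄₂=54.789, s₂=6.877, n₂=19
s_p² = [15·6.918² + 18·6.877²]/33 = 47.5483
SE = √(s_p²·(1/16+1/19)) = 2.3397
t = (38.438−54.789)/2.3397 = -6.9888
df = 33

test statistic = -6.989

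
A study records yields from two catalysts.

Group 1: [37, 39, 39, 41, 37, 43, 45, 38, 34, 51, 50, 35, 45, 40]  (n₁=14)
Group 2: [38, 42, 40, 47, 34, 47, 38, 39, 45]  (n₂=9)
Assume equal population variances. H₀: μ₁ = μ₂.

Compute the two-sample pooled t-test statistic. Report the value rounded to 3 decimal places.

x̄₁=41.000, s₁=5.204, n₁=14
x̄₂=41.111, s₂=4.485, n₂=9
s_p² = [13·5.204² + 8·4.485²]/21 = 24.4233
SE = √(s_p²·(1/14+1/9)) = 2.1114
t = (41.000−41.111)/2.1114 = -0.0526
df = 21

test statistic = -0.053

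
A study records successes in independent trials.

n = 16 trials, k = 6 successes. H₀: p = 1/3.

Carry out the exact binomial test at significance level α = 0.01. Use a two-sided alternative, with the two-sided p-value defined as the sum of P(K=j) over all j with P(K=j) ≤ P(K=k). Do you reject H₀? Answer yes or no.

reject H₀: no

Exact binomial: n=16, k=6, p₀=1/3=0.3333
P(X=j) = C(n,j)·p₀^j·(1−p₀)^(n−j); p = Σ P(X=j) over j with P(X=j) ≤ P(X=6)
p-value (two-sided) = 0.79219
At α=0.01: p ≥ α → fail to reject H₀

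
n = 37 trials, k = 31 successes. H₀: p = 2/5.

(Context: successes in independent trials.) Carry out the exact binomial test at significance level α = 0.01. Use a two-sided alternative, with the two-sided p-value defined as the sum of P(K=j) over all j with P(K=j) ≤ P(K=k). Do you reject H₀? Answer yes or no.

Exact binomial: n=37, k=31, p₀=2/5=0.4000
P(X=j) = C(n,j)·p₀^j·(1−p₀)^(n−j); p = Σ P(X=j) over j with P(X=j) ≤ P(X=31)
p-value (two-sided) = 0.00000
At α=0.01: p < α → reject H₀

reject H₀: yes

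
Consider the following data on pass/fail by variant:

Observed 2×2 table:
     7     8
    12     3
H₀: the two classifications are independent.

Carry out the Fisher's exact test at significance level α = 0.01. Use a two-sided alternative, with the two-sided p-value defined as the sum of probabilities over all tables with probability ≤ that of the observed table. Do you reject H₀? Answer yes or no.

Margins: r₁=15, r₂=15, c₁=19, c₂=11, n=30
p_obs = C(15,7)·C(15,12)/C(30,19); sum pmf over tables with pmf ≤ p_obs
p-value (two-sided) = 0.12814
At α=0.01: p ≥ α → fail to reject H₀

reject H₀: no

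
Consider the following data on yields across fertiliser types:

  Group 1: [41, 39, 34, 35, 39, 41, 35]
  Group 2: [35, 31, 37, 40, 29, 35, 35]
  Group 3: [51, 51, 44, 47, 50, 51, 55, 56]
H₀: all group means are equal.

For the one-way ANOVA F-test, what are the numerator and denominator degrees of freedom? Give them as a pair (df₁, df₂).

degrees of freedom = [2, 19]

k = 3 groups, N = 22 total
df = (k−1, N−k) = (3−1, 22−3) = (2, 19)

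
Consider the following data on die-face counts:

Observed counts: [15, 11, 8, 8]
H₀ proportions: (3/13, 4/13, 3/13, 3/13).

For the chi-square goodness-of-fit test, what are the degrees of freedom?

df = k − 1 = 4 − 1 = 3

degrees of freedom = 3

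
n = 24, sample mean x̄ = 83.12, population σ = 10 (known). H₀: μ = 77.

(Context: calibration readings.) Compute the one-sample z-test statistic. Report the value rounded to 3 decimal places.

test statistic = 2.998

SE = σ/√n = 10/√24 = 2.0412
z = (x̄−μ₀)/SE = (83.12−77)/2.0412 = 2.9982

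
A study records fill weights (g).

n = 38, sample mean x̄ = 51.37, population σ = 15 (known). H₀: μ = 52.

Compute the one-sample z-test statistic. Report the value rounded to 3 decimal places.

SE = σ/√n = 15/√38 = 2.4333
z = (x̄−μ₀)/SE = (51.37−52)/2.4333 = -0.2589

test statistic = -0.259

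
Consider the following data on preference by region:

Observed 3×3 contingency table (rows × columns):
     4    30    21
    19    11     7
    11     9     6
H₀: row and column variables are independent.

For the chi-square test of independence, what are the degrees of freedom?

degrees of freedom = 4

df = (r−1)(c−1) = (3−1)·(3−1) = 4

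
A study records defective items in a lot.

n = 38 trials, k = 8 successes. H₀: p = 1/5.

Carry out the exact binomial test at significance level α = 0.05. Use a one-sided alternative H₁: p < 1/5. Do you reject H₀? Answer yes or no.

reject H₀: no

Exact binomial: n=38, k=8, p₀=1/5=0.2000
P(X≤8) from Σ C(n,i)·p₀^i·(1−p₀)^(n−i)
p-value (one-sided, H₁ less) = 0.65532
At α=0.05: p ≥ α → fail to reject H₀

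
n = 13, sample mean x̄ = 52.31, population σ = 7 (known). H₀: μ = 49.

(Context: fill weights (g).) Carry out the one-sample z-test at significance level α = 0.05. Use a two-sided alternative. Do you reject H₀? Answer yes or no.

reject H₀: no

SE = σ/√n = 7/√13 = 1.9415
z = (x̄−μ₀)/SE = (52.31−49)/1.9415 = 1.7049
p-value (two-sided) = 0.08821
At α=0.05: p ≥ α → fail to reject H₀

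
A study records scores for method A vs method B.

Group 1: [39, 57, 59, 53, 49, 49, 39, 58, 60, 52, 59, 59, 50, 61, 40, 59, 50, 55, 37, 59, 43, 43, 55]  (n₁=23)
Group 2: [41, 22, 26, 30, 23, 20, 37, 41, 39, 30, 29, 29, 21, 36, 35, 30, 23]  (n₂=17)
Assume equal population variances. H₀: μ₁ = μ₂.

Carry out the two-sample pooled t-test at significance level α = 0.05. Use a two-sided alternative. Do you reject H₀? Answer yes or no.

reject H₀: yes

x̄₁=51.522, s₁=7.862, n₁=23
x̄₂=30.118, s₂=7.043, n₂=17
s_p² = [22·7.862² + 16·7.043²]/38 = 56.6712
SE = √(s_p²·(1/23+1/17)) = 2.4078
t = (51.522−30.118)/2.4078 = 8.8894
df = 38
p-value (two-sided) = 0.00000
At α=0.05: p < α → reject H₀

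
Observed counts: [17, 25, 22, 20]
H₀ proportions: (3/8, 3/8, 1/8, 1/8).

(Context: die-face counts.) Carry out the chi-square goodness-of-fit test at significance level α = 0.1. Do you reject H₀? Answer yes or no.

reject H₀: yes

n = 84; E_i = n·p_i = [31.50, 31.50, 10.50, 10.50]
χ² = (17−31.50)²/31.50 + (25−31.50)²/31.50 + (22−10.50)²/10.50 + (20−10.50)²/10.50 = 29.2063
df = 3
p-value (upper-tail) = 0.00000
At α=0.1: p < α → reject H₀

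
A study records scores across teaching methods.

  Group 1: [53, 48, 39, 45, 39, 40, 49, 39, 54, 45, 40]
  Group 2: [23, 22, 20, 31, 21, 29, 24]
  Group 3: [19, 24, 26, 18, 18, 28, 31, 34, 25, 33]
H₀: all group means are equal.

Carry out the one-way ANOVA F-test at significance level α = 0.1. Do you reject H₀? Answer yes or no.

Group means [44.64, 24.29, 25.60], grand mean 32.750
SSB = Σnᵢ(x̄ᵢ−x̄)² = 2566.876; SSW = ΣΣ(x−x̄ᵢ)² = 752.374
MSB = 2566.876/2 = 1283.4380; MSW = 752.374/25 = 30.0950
F = MSB/MSW = 42.6463
df = (2, 25)
p-value (upper-tail) = 0.00000
At α=0.1: p < α → reject H₀

reject H₀: yes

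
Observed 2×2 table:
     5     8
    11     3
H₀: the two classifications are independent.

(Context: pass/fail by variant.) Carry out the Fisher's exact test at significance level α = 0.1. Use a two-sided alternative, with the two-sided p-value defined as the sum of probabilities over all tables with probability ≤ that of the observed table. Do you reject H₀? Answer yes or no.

reject H₀: yes

Margins: r₁=13, r₂=14, c₁=16, c₂=11, n=27
p_obs = C(13,5)·C(14,11)/C(27,16); sum pmf over tables with pmf ≤ p_obs
p-value (two-sided) = 0.05424
At α=0.1: p < α → reject H₀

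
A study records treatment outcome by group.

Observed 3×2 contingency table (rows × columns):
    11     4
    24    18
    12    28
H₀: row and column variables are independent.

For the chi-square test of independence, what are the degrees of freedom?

df = (r−1)(c−1) = (3−1)·(2−1) = 2

degrees of freedom = 2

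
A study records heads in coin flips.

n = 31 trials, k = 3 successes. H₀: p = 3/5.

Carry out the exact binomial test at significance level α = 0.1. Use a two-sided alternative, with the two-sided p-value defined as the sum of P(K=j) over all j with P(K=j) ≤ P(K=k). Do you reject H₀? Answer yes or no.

Exact binomial: n=31, k=3, p₀=3/5=0.6000
P(X=j) = C(n,j)·p₀^j·(1−p₀)^(n−j); p = Σ P(X=j) over j with P(X=j) ≤ P(X=3)
p-value (two-sided) = 0.00000
At α=0.1: p < α → reject H₀

reject H₀: yes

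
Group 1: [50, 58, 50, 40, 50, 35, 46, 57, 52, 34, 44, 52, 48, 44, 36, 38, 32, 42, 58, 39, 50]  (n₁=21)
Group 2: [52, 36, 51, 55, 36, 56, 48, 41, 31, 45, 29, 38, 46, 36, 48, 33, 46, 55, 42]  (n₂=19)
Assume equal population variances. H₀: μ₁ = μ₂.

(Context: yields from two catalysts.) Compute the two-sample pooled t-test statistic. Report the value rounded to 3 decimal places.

test statistic = 0.810

x̄₁=45.476, s₁=7.991, n₁=21
x̄₂=43.368, s₂=8.460, n₂=19
s_p² = [20·7.991² + 18·8.460²]/38 = 67.5173
SE = √(s_p²·(1/21+1/19)) = 2.6017
t = (45.476−43.368)/2.6017 = 0.8102
df = 38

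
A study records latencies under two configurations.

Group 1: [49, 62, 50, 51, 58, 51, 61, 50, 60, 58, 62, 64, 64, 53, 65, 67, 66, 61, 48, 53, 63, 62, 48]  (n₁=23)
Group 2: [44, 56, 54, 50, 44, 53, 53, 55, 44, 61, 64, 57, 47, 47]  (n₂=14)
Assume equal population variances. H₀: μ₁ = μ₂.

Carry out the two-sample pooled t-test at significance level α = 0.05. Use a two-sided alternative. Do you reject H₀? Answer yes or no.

x̄₁=57.652, s₁=6.450, n₁=23
x̄₂=52.071, s₂=6.367, n₂=14
s_p² = [22·6.450² + 13·6.367²]/35 = 41.2042
SE = √(s_p²·(1/23+1/14)) = 2.1759
t = (57.652−52.071)/2.1759 = 2.5648
df = 35
p-value (two-sided) = 0.01477
At α=0.05: p < α → reject H₀

reject H₀: yes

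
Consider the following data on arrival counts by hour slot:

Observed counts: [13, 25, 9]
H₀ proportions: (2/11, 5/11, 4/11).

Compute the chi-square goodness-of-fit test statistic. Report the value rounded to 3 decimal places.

n = 47; E_i = n·p_i = [8.55, 21.36, 17.09]
χ² = (13−8.55)²/8.55 + (25−21.36)²/21.36 + (9−17.09)²/17.09 = 6.7713
df = 2

test statistic = 6.771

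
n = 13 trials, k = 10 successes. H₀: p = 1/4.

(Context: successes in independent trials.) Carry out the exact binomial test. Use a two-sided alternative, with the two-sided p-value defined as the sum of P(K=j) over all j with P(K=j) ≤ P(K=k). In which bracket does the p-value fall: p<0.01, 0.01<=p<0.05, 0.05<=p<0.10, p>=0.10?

p-value bracket: p<0.01

Exact binomial: n=13, k=10, p₀=1/4=0.2500
P(X=j) = C(n,j)·p₀^j·(1−p₀)^(n−j); p = Σ P(X=j) over j with P(X=j) ≤ P(X=10)
p-value (two-sided) = 0.00013
→ bracket: p<0.01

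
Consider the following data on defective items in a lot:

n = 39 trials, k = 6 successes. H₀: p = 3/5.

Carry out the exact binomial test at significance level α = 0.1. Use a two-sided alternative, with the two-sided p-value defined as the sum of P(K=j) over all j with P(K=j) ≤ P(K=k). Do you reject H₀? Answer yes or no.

Exact binomial: n=39, k=6, p₀=3/5=0.6000
P(X=j) = C(n,j)·p₀^j·(1−p₀)^(n−j); p = Σ P(X=j) over j with P(X=j) ≤ P(X=6)
p-value (two-sided) = 0.00000
At α=0.1: p < α → reject H₀

reject H₀: yes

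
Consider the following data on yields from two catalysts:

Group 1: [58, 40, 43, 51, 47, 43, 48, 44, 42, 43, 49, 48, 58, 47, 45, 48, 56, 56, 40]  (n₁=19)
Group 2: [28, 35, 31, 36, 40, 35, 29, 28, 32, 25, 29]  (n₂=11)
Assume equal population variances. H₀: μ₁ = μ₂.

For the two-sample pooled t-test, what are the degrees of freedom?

degrees of freedom = 28

df = n₁ + n₂ − 2 = 19 + 11 − 2 = 28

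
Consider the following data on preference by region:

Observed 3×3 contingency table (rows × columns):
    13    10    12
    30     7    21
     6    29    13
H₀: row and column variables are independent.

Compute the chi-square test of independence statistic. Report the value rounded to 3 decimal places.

test statistic = 31.466

Row totals [35, 58, 48], col totals [49, 46, 46], n=141
χ² = (13−12.16)²/12.16 + (10−11.42)²/11.42 + (12−11.42)²/11.42 + (30−20.16)²/20.16 + (7−18.92)²/18.92 + (21−18.92)²/18.92 + (6−16.68)²/16.68 + (29−15.66)²/15.66 + (13−15.66)²/15.66 = 31.4663
df = 4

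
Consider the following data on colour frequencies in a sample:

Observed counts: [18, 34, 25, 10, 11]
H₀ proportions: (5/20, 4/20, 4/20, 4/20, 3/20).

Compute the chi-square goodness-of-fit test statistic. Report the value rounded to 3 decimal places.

n = 98; E_i = n·p_i = [24.50, 19.60, 19.60, 19.60, 14.70]
χ² = (18−24.50)²/24.50 + (34−19.60)²/19.60 + (25−19.60)²/19.60 + (10−19.60)²/19.60 + (11−14.70)²/14.70 = 19.4252
df = 4

test statistic = 19.425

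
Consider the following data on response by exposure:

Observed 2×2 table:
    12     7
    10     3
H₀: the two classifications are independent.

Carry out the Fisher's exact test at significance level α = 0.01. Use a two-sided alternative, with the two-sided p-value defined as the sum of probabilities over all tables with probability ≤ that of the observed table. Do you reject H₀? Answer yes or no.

reject H₀: no

Margins: r₁=19, r₂=13, c₁=22, c₂=10, n=32
p_obs = C(19,12)·C(13,10)/C(32,22); sum pmf over tables with pmf ≤ p_obs
p-value (two-sided) = 0.46732
At α=0.01: p ≥ α → fail to reject H₀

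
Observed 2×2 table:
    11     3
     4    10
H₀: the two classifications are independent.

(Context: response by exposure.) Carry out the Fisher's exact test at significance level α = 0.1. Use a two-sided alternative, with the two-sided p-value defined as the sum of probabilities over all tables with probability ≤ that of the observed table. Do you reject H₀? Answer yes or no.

Margins: r₁=14, r₂=14, c₁=15, c₂=13, n=28
p_obs = C(14,11)·C(14,4)/C(28,15); sum pmf over tables with pmf ≤ p_obs
p-value (two-sided) = 0.02130
At α=0.1: p < α → reject H₀

reject H₀: yes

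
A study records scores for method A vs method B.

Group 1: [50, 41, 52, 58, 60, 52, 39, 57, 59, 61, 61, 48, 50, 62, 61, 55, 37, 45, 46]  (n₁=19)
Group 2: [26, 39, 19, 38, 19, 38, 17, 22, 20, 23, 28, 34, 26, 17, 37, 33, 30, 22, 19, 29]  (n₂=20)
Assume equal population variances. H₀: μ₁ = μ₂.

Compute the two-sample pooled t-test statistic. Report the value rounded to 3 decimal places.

x̄₁=52.316, s₁=7.986, n₁=19
x̄₂=26.800, s₂=7.585, n₂=20
s_p² = [18·7.986² + 19·7.585²]/37 = 60.5758
SE = √(s_p²·(1/19+1/20)) = 2.4934
t = (52.316−26.800)/2.4934 = 10.2334
df = 37

test statistic = 10.233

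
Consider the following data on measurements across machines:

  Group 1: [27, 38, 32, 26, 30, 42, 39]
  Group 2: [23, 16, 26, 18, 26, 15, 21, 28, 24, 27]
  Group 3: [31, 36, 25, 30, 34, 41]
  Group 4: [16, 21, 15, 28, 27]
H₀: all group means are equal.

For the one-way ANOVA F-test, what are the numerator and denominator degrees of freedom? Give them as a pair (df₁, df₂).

k = 4 groups, N = 28 total
df = (k−1, N−k) = (4−1, 28−4) = (3, 24)

degrees of freedom = [3, 24]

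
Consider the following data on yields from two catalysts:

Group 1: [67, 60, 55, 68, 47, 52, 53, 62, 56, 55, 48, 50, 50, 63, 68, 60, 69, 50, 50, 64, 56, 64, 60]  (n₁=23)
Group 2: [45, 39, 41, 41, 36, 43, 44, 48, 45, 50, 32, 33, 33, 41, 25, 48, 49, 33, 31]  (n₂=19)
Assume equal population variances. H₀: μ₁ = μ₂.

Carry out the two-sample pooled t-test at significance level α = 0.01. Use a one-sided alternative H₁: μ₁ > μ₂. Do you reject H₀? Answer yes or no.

reject H₀: yes

x̄₁=57.696, s₁=7.035, n₁=23
x̄₂=39.842, s₂=7.151, n₂=19
s_p² = [22·7.035² + 18·7.151²]/40 = 50.2349
SE = √(s_p²·(1/23+1/19)) = 2.1973
t = (57.696−39.842)/2.1973 = 8.1253
df = 40
p-value (one-sided, H₁ greater) = 0.00000
At α=0.01: p < α → reject H₀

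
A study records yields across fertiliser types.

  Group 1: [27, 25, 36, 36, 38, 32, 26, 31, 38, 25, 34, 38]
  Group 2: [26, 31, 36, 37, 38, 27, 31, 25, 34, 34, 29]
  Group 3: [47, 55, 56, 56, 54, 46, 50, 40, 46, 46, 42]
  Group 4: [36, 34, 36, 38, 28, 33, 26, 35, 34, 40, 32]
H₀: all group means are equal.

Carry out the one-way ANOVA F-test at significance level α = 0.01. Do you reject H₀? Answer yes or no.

Group means [32.17, 31.64, 48.91, 33.82], grand mean 36.533
SSB = Σnᵢ(x̄ᵢ−x̄)² = 2258.442; SSW = ΣΣ(x−x̄ᵢ)² = 994.758
MSB = 2258.442/3 = 752.8141; MSW = 994.758/41 = 24.2624
F = MSB/MSW = 31.0280
df = (3, 41)
p-value (upper-tail) = 0.00000
At α=0.01: p < α → reject H₀

reject H₀: yes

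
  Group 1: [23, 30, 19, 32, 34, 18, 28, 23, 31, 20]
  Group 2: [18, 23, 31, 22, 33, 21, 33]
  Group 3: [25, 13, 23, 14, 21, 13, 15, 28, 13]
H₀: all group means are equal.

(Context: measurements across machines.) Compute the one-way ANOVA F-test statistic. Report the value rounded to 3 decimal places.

Group means [25.80, 25.86, 18.33], grand mean 23.231
SSB = Σnᵢ(x̄ᵢ−x̄)² = 330.158; SSW = ΣΣ(x−x̄ᵢ)² = 830.457
MSB = 330.158/2 = 165.0791; MSW = 830.457/23 = 36.1068
F = MSB/MSW = 4.5720
df = (2, 23)

test statistic = 4.572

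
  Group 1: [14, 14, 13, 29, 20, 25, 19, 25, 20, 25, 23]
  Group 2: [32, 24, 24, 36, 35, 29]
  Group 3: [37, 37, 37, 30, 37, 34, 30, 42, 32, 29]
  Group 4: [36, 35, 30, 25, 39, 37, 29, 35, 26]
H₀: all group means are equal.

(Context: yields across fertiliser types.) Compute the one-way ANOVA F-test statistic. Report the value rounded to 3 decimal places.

Group means [20.64, 30.00, 34.50, 32.44], grand mean 29.000
SSB = Σnᵢ(x̄ᵢ−x̄)² = 1184.732; SSW = ΣΣ(x−x̄ᵢ)² = 783.268
MSB = 1184.732/3 = 394.9108; MSW = 783.268/32 = 24.4771
F = MSB/MSW = 16.1339
df = (3, 32)

test statistic = 16.134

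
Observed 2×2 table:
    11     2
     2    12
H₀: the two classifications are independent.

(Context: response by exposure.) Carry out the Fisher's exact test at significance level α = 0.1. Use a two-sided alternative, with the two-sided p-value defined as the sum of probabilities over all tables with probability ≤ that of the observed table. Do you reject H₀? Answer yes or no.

Margins: r₁=13, r₂=14, c₁=13, c₂=14, n=27
p_obs = C(13,11)·C(14,2)/C(27,13); sum pmf over tables with pmf ≤ p_obs
p-value (two-sided) = 0.00042
At α=0.1: p < α → reject H₀

reject H₀: yes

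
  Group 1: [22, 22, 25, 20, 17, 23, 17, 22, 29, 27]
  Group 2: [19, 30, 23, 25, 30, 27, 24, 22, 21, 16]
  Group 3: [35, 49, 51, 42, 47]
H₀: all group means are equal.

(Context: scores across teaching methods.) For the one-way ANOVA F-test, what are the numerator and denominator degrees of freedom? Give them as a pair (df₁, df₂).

k = 3 groups, N = 25 total
df = (k−1, N−k) = (3−1, 25−3) = (2, 22)

degrees of freedom = [2, 22]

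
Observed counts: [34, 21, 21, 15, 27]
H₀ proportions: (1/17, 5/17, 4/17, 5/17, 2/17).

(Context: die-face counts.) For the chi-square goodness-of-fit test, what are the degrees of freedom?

degrees of freedom = 4

df = k − 1 = 5 − 1 = 4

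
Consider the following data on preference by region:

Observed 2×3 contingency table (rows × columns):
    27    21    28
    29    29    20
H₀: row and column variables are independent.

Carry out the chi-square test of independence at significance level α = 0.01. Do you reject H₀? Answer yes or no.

reject H₀: no

Row totals [76, 78], col totals [56, 50, 48], n=154
χ² = (27−27.64)²/27.64 + (21−24.68)²/24.68 + (28−23.69)²/23.69 + (29−28.36)²/28.36 + (29−25.32)²/25.32 + (20−24.31)²/24.31 = 2.6592
df = 2
p-value (upper-tail) = 0.26458
At α=0.01: p ≥ α → fail to reject H₀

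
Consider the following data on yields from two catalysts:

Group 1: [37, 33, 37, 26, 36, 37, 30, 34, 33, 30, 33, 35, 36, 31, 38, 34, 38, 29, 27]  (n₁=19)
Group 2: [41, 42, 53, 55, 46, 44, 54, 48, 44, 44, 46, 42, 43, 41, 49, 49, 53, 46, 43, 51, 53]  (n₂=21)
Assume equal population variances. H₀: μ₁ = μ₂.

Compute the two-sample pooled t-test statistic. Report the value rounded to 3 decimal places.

test statistic = -10.235

x̄₁=33.368, s₁=3.670, n₁=19
x̄₂=47.000, s₂=4.637, n₂=21
s_p² = [18·3.670² + 20·4.637²]/38 = 17.6953
SE = √(s_p²·(1/19+1/21)) = 1.3319
t = (33.368−47.000)/1.3319 = -10.2347
df = 38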